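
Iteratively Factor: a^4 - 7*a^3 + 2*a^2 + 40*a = (a - 4)*(a^3 - 3*a^2 - 10*a) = (a - 4)*(a + 2)*(a^2 - 5*a) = a*(a - 4)*(a + 2)*(a - 5)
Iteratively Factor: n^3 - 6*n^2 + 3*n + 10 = (n - 5)*(n^2 - n - 2) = (n - 5)*(n - 2)*(n + 1)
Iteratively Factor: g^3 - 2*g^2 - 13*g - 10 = (g - 5)*(g^2 + 3*g + 2) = (g - 5)*(g + 1)*(g + 2)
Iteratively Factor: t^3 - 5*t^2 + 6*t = (t - 3)*(t^2 - 2*t) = t*(t - 3)*(t - 2)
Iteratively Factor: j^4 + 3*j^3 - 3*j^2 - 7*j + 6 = (j + 2)*(j^3 + j^2 - 5*j + 3) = (j - 1)*(j + 2)*(j^2 + 2*j - 3) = (j - 1)*(j + 2)*(j + 3)*(j - 1)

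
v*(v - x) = v^2 - v*x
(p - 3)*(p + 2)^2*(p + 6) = p^4 + 7*p^3 - 2*p^2 - 60*p - 72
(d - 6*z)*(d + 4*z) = d^2 - 2*d*z - 24*z^2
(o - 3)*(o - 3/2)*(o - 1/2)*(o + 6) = o^4 + o^3 - 93*o^2/4 + 153*o/4 - 27/2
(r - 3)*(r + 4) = r^2 + r - 12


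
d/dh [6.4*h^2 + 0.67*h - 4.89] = 12.8*h + 0.67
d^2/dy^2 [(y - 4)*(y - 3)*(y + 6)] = 6*y - 2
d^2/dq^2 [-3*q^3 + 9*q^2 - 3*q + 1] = 18 - 18*q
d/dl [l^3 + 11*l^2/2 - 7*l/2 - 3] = 3*l^2 + 11*l - 7/2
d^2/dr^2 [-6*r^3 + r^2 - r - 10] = 2 - 36*r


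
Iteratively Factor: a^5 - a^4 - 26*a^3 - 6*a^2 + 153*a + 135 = (a + 1)*(a^4 - 2*a^3 - 24*a^2 + 18*a + 135) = (a + 1)*(a + 3)*(a^3 - 5*a^2 - 9*a + 45) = (a - 3)*(a + 1)*(a + 3)*(a^2 - 2*a - 15) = (a - 5)*(a - 3)*(a + 1)*(a + 3)*(a + 3)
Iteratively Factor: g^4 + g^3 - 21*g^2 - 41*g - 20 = (g + 4)*(g^3 - 3*g^2 - 9*g - 5) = (g + 1)*(g + 4)*(g^2 - 4*g - 5) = (g + 1)^2*(g + 4)*(g - 5)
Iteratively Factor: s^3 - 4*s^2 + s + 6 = (s + 1)*(s^2 - 5*s + 6) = (s - 2)*(s + 1)*(s - 3)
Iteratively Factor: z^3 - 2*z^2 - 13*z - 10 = (z - 5)*(z^2 + 3*z + 2) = (z - 5)*(z + 2)*(z + 1)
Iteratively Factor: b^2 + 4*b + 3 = (b + 3)*(b + 1)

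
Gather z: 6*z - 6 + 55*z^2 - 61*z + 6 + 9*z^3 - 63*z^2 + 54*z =9*z^3 - 8*z^2 - z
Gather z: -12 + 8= -4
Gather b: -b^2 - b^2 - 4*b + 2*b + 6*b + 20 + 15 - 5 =-2*b^2 + 4*b + 30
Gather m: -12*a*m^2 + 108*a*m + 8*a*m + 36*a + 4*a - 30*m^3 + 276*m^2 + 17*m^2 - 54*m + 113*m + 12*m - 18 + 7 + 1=40*a - 30*m^3 + m^2*(293 - 12*a) + m*(116*a + 71) - 10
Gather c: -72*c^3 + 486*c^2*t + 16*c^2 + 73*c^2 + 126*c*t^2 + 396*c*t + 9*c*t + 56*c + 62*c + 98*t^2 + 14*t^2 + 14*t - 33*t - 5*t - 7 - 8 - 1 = -72*c^3 + c^2*(486*t + 89) + c*(126*t^2 + 405*t + 118) + 112*t^2 - 24*t - 16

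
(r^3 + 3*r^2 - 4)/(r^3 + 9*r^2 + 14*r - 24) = (r^2 + 4*r + 4)/(r^2 + 10*r + 24)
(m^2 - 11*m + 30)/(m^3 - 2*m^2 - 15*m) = (m - 6)/(m*(m + 3))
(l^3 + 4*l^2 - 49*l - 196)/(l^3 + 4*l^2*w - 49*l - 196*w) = (l + 4)/(l + 4*w)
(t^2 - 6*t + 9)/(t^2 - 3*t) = (t - 3)/t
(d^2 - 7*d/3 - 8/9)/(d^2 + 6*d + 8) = (9*d^2 - 21*d - 8)/(9*(d^2 + 6*d + 8))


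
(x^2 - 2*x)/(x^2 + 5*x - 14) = x/(x + 7)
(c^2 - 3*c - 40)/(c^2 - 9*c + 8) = (c + 5)/(c - 1)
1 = 1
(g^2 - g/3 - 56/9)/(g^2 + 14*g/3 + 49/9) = (3*g - 8)/(3*g + 7)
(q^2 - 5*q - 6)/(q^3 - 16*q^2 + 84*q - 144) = (q + 1)/(q^2 - 10*q + 24)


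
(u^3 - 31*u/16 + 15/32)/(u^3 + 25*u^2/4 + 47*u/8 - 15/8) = (u - 5/4)/(u + 5)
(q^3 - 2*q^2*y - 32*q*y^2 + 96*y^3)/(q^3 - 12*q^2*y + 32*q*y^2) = (-q^2 - 2*q*y + 24*y^2)/(q*(-q + 8*y))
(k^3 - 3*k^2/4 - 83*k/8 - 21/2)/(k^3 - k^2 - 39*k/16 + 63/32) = 4*(4*k^2 - 9*k - 28)/(16*k^2 - 40*k + 21)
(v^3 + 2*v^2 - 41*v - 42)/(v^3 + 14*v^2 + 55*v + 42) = (v - 6)/(v + 6)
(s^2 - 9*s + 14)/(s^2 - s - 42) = (s - 2)/(s + 6)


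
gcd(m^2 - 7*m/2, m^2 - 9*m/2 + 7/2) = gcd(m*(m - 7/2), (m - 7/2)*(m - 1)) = m - 7/2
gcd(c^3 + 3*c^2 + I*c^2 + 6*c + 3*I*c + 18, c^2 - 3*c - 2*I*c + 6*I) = c - 2*I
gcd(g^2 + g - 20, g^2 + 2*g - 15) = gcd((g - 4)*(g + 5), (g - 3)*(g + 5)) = g + 5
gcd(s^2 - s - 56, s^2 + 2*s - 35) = s + 7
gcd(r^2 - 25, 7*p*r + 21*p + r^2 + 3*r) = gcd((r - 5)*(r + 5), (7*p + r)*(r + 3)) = 1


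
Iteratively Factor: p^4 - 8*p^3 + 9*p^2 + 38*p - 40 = (p - 1)*(p^3 - 7*p^2 + 2*p + 40) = (p - 4)*(p - 1)*(p^2 - 3*p - 10) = (p - 4)*(p - 1)*(p + 2)*(p - 5)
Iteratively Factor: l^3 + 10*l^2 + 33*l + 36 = (l + 3)*(l^2 + 7*l + 12) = (l + 3)*(l + 4)*(l + 3)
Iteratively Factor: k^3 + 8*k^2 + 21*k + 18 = (k + 3)*(k^2 + 5*k + 6) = (k + 3)^2*(k + 2)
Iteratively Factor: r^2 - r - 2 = (r + 1)*(r - 2)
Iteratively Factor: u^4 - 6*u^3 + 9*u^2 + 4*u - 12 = (u + 1)*(u^3 - 7*u^2 + 16*u - 12) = (u - 2)*(u + 1)*(u^2 - 5*u + 6) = (u - 2)^2*(u + 1)*(u - 3)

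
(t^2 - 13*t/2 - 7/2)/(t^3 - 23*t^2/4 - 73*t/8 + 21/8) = 4*(2*t + 1)/(8*t^2 + 10*t - 3)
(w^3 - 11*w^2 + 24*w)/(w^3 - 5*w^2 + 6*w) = (w - 8)/(w - 2)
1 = 1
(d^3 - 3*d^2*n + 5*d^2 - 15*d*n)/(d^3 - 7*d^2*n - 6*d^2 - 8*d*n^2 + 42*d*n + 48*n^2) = d*(d^2 - 3*d*n + 5*d - 15*n)/(d^3 - 7*d^2*n - 6*d^2 - 8*d*n^2 + 42*d*n + 48*n^2)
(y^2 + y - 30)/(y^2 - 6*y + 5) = (y + 6)/(y - 1)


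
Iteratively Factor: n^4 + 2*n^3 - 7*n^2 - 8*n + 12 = (n + 3)*(n^3 - n^2 - 4*n + 4) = (n - 2)*(n + 3)*(n^2 + n - 2) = (n - 2)*(n - 1)*(n + 3)*(n + 2)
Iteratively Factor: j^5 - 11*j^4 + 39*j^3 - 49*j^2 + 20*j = (j - 4)*(j^4 - 7*j^3 + 11*j^2 - 5*j) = (j - 5)*(j - 4)*(j^3 - 2*j^2 + j) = (j - 5)*(j - 4)*(j - 1)*(j^2 - j) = (j - 5)*(j - 4)*(j - 1)^2*(j)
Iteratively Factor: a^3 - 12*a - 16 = (a - 4)*(a^2 + 4*a + 4) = (a - 4)*(a + 2)*(a + 2)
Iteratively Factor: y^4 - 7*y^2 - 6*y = (y - 3)*(y^3 + 3*y^2 + 2*y) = (y - 3)*(y + 1)*(y^2 + 2*y) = y*(y - 3)*(y + 1)*(y + 2)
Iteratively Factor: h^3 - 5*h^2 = (h)*(h^2 - 5*h) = h^2*(h - 5)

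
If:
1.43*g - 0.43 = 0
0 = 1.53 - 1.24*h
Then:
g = 0.30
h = 1.23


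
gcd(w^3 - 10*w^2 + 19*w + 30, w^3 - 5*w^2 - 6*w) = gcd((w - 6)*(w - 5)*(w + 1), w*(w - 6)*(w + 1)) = w^2 - 5*w - 6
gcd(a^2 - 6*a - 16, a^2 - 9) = 1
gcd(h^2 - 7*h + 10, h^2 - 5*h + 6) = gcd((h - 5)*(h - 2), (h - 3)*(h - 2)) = h - 2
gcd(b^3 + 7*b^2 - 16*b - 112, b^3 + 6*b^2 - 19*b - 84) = b^2 + 3*b - 28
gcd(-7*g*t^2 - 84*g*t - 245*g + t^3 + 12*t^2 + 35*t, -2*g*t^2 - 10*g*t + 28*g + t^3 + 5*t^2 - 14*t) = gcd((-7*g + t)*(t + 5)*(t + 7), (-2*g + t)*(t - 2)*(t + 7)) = t + 7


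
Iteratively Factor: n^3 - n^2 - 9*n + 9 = (n - 1)*(n^2 - 9) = (n - 1)*(n + 3)*(n - 3)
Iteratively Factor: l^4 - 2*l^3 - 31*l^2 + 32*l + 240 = (l - 4)*(l^3 + 2*l^2 - 23*l - 60) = (l - 4)*(l + 4)*(l^2 - 2*l - 15) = (l - 4)*(l + 3)*(l + 4)*(l - 5)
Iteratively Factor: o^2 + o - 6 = (o + 3)*(o - 2)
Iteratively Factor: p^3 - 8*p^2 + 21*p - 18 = (p - 2)*(p^2 - 6*p + 9) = (p - 3)*(p - 2)*(p - 3)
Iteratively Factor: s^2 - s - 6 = (s - 3)*(s + 2)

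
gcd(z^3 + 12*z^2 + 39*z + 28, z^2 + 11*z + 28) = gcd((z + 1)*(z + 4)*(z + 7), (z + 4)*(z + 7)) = z^2 + 11*z + 28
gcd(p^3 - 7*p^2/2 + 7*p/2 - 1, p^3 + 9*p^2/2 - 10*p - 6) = p - 2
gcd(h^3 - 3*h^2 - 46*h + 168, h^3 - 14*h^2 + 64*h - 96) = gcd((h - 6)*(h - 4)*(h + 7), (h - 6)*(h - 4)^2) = h^2 - 10*h + 24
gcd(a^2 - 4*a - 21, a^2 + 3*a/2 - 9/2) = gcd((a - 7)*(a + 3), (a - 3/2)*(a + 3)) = a + 3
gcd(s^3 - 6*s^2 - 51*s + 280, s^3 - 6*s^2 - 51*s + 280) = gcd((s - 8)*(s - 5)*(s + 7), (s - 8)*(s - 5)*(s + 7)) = s^3 - 6*s^2 - 51*s + 280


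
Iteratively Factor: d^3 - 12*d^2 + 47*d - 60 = (d - 3)*(d^2 - 9*d + 20) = (d - 5)*(d - 3)*(d - 4)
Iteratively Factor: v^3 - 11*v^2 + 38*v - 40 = (v - 2)*(v^2 - 9*v + 20) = (v - 4)*(v - 2)*(v - 5)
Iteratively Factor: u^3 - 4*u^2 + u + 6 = (u - 3)*(u^2 - u - 2) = (u - 3)*(u - 2)*(u + 1)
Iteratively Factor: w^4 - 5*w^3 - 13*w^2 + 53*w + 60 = (w - 4)*(w^3 - w^2 - 17*w - 15) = (w - 4)*(w + 3)*(w^2 - 4*w - 5) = (w - 5)*(w - 4)*(w + 3)*(w + 1)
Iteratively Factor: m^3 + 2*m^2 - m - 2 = (m - 1)*(m^2 + 3*m + 2) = (m - 1)*(m + 1)*(m + 2)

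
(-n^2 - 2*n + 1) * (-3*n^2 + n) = 3*n^4 + 5*n^3 - 5*n^2 + n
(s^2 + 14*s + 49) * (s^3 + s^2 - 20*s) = s^5 + 15*s^4 + 43*s^3 - 231*s^2 - 980*s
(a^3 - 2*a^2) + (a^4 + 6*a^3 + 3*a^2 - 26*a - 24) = a^4 + 7*a^3 + a^2 - 26*a - 24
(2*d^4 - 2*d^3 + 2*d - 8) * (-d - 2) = -2*d^5 - 2*d^4 + 4*d^3 - 2*d^2 + 4*d + 16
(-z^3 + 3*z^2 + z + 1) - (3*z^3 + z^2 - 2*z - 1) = -4*z^3 + 2*z^2 + 3*z + 2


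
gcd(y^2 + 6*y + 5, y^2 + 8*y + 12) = 1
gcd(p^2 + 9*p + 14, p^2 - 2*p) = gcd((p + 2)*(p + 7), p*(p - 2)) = 1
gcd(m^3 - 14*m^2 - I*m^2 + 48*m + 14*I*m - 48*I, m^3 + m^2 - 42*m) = m - 6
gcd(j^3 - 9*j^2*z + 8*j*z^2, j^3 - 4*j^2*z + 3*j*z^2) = -j^2 + j*z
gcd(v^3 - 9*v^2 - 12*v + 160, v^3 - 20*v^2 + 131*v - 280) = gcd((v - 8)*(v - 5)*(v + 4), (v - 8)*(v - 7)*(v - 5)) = v^2 - 13*v + 40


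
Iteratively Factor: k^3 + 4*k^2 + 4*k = (k + 2)*(k^2 + 2*k) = k*(k + 2)*(k + 2)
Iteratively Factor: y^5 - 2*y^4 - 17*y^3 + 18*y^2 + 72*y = (y + 2)*(y^4 - 4*y^3 - 9*y^2 + 36*y) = (y - 4)*(y + 2)*(y^3 - 9*y) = y*(y - 4)*(y + 2)*(y^2 - 9) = y*(y - 4)*(y - 3)*(y + 2)*(y + 3)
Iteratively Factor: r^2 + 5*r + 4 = (r + 1)*(r + 4)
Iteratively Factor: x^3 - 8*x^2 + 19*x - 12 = (x - 4)*(x^2 - 4*x + 3) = (x - 4)*(x - 1)*(x - 3)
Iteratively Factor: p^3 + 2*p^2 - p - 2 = (p - 1)*(p^2 + 3*p + 2) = (p - 1)*(p + 2)*(p + 1)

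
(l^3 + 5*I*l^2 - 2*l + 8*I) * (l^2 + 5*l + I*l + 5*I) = l^5 + 5*l^4 + 6*I*l^4 - 7*l^3 + 30*I*l^3 - 35*l^2 + 6*I*l^2 - 8*l + 30*I*l - 40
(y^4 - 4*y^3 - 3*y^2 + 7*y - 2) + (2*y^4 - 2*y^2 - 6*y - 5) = 3*y^4 - 4*y^3 - 5*y^2 + y - 7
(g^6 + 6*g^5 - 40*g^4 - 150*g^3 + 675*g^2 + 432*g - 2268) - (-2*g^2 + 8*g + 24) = g^6 + 6*g^5 - 40*g^4 - 150*g^3 + 677*g^2 + 424*g - 2292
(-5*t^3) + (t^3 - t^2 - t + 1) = -4*t^3 - t^2 - t + 1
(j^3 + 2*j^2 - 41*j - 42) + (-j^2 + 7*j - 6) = j^3 + j^2 - 34*j - 48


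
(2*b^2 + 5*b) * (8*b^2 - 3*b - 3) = 16*b^4 + 34*b^3 - 21*b^2 - 15*b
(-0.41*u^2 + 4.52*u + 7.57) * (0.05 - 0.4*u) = 0.164*u^3 - 1.8285*u^2 - 2.802*u + 0.3785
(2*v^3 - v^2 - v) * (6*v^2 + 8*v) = 12*v^5 + 10*v^4 - 14*v^3 - 8*v^2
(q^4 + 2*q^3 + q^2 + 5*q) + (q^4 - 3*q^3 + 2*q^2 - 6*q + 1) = 2*q^4 - q^3 + 3*q^2 - q + 1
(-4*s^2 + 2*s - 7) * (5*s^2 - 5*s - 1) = -20*s^4 + 30*s^3 - 41*s^2 + 33*s + 7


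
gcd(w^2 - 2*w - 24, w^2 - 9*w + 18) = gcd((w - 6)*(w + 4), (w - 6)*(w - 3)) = w - 6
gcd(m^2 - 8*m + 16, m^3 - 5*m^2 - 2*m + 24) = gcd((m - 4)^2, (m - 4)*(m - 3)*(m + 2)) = m - 4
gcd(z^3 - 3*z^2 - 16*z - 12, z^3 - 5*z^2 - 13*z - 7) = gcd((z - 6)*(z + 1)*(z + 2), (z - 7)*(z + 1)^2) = z + 1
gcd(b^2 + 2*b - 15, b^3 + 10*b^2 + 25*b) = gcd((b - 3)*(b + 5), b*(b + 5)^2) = b + 5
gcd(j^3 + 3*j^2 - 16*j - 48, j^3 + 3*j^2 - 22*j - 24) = j - 4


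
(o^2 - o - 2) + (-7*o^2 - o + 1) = -6*o^2 - 2*o - 1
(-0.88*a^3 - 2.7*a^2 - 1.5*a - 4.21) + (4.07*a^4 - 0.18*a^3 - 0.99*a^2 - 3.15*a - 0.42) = 4.07*a^4 - 1.06*a^3 - 3.69*a^2 - 4.65*a - 4.63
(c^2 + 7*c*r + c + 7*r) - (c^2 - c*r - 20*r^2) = 8*c*r + c + 20*r^2 + 7*r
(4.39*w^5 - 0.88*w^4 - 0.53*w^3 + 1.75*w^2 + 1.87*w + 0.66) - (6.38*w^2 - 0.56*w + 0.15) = 4.39*w^5 - 0.88*w^4 - 0.53*w^3 - 4.63*w^2 + 2.43*w + 0.51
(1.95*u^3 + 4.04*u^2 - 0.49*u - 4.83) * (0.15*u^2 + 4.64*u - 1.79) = 0.2925*u^5 + 9.654*u^4 + 15.1816*u^3 - 10.2297*u^2 - 21.5341*u + 8.6457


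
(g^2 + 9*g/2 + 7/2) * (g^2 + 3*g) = g^4 + 15*g^3/2 + 17*g^2 + 21*g/2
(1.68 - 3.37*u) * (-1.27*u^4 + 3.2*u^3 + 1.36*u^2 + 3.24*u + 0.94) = 4.2799*u^5 - 12.9176*u^4 + 0.7928*u^3 - 8.634*u^2 + 2.2754*u + 1.5792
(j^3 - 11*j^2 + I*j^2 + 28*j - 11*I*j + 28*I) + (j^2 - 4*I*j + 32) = j^3 - 10*j^2 + I*j^2 + 28*j - 15*I*j + 32 + 28*I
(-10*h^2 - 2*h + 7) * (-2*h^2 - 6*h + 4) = 20*h^4 + 64*h^3 - 42*h^2 - 50*h + 28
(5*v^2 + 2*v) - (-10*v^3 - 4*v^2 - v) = 10*v^3 + 9*v^2 + 3*v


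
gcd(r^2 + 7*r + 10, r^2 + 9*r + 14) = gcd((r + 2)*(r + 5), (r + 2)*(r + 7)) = r + 2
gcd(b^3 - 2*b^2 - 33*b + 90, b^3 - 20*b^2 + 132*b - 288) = 1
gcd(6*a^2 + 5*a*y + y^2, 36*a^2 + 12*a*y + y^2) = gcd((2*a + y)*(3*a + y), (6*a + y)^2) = 1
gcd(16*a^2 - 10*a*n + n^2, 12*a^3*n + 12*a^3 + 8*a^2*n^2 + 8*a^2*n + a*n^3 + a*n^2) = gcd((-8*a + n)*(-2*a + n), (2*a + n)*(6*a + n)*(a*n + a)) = 1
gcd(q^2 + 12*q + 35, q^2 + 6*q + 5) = q + 5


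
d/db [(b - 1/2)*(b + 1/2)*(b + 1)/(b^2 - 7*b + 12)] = (4*b^4 - 56*b^3 + 117*b^2 + 98*b - 19)/(4*(b^4 - 14*b^3 + 73*b^2 - 168*b + 144))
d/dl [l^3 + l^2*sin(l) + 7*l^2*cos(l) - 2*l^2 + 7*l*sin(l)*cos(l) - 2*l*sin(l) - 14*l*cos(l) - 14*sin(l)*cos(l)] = -7*l^2*sin(l) + l^2*cos(l) + 3*l^2 + 16*l*sin(l) + 12*l*cos(l) + 7*l*cos(2*l) - 4*l - 2*sin(l) + 7*sin(2*l)/2 - 14*cos(l) - 14*cos(2*l)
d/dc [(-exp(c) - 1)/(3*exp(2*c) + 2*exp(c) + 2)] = 3*(exp(c) + 2)*exp(2*c)/(9*exp(4*c) + 12*exp(3*c) + 16*exp(2*c) + 8*exp(c) + 4)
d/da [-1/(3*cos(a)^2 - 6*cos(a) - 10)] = 6*(1 - cos(a))*sin(a)/(-3*cos(a)^2 + 6*cos(a) + 10)^2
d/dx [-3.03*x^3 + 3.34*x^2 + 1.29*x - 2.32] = -9.09*x^2 + 6.68*x + 1.29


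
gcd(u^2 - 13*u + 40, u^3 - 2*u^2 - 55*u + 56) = u - 8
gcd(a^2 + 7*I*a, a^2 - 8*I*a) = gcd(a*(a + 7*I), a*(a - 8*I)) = a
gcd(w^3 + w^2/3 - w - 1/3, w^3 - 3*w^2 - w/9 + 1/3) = w + 1/3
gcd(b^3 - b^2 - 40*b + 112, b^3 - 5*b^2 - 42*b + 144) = 1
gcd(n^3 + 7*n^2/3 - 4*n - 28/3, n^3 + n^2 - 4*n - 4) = n^2 - 4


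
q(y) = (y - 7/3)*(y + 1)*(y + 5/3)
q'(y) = (y - 7/3)*(y + 1) + (y - 7/3)*(y + 5/3) + (y + 1)*(y + 5/3) = 3*y^2 + 2*y/3 - 41/9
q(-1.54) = 0.26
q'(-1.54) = 1.53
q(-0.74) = -0.74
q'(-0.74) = -3.41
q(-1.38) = 0.40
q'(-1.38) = 0.24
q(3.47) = 26.10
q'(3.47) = 33.88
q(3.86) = 41.01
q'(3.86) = 42.72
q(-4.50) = -67.76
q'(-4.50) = 53.19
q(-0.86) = -0.36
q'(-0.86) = -2.91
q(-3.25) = -19.89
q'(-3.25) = 24.97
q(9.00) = 711.11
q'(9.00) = 244.44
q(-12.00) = -1629.22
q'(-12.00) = 419.44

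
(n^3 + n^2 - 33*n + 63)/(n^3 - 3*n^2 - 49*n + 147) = (n - 3)/(n - 7)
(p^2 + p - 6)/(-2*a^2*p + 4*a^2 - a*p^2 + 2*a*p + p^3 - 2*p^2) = (p + 3)/(-2*a^2 - a*p + p^2)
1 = 1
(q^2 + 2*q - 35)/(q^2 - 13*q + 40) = (q + 7)/(q - 8)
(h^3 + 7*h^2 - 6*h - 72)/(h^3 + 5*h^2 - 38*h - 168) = (h^2 + 3*h - 18)/(h^2 + h - 42)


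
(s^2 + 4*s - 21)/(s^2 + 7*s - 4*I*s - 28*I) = (s - 3)/(s - 4*I)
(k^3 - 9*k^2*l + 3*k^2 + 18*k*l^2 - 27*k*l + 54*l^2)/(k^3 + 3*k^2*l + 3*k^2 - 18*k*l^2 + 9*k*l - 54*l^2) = (k - 6*l)/(k + 6*l)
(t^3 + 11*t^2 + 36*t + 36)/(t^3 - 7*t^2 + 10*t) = (t^3 + 11*t^2 + 36*t + 36)/(t*(t^2 - 7*t + 10))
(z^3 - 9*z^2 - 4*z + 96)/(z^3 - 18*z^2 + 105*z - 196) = (z^2 - 5*z - 24)/(z^2 - 14*z + 49)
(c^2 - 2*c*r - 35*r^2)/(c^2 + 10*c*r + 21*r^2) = (c^2 - 2*c*r - 35*r^2)/(c^2 + 10*c*r + 21*r^2)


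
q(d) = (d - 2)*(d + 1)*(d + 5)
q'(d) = (d - 2)*(d + 1) + (d - 2)*(d + 5) + (d + 1)*(d + 5) = 3*d^2 + 8*d - 7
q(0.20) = -11.23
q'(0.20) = -5.28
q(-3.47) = 20.67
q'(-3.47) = 1.36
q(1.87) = -2.56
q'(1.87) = 18.45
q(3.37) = 50.11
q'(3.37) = 54.03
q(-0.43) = -6.33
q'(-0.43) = -9.89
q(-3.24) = 20.66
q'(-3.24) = -1.43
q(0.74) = -12.58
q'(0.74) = 0.56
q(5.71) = 266.62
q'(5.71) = 136.49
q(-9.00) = -352.00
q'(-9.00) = 164.00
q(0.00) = -10.00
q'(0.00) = -7.00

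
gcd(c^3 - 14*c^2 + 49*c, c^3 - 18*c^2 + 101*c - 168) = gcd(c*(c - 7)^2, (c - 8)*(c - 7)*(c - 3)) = c - 7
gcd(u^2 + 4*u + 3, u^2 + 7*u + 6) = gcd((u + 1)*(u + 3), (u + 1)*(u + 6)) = u + 1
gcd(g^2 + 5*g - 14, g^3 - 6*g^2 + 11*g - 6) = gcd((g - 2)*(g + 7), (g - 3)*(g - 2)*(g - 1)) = g - 2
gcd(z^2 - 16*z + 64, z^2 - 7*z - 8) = z - 8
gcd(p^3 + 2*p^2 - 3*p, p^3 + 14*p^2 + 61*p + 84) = p + 3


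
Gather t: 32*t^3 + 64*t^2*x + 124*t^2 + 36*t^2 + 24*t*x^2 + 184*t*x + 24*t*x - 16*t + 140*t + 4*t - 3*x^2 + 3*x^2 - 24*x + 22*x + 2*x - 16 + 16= 32*t^3 + t^2*(64*x + 160) + t*(24*x^2 + 208*x + 128)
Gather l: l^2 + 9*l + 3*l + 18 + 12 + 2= l^2 + 12*l + 32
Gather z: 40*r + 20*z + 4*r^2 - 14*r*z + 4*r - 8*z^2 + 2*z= 4*r^2 + 44*r - 8*z^2 + z*(22 - 14*r)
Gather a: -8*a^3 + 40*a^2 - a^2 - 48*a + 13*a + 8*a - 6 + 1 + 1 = -8*a^3 + 39*a^2 - 27*a - 4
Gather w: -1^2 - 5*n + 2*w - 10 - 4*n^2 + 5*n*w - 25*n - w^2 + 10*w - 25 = -4*n^2 - 30*n - w^2 + w*(5*n + 12) - 36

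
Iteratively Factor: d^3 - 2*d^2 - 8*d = (d - 4)*(d^2 + 2*d) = d*(d - 4)*(d + 2)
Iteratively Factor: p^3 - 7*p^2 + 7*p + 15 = (p + 1)*(p^2 - 8*p + 15) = (p - 3)*(p + 1)*(p - 5)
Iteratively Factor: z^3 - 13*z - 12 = (z + 1)*(z^2 - z - 12) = (z - 4)*(z + 1)*(z + 3)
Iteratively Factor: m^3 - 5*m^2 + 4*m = (m - 1)*(m^2 - 4*m) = (m - 4)*(m - 1)*(m)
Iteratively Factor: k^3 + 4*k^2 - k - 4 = (k + 1)*(k^2 + 3*k - 4) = (k - 1)*(k + 1)*(k + 4)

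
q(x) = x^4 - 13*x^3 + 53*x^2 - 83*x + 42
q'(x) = 4*x^3 - 39*x^2 + 106*x - 83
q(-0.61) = 115.44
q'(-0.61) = -163.08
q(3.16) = -1.54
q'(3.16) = -11.26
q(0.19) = 28.06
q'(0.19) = -64.24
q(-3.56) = 1756.34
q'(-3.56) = -1135.10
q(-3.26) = 1439.19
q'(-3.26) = -981.62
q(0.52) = 11.42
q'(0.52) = -37.86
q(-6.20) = 7169.82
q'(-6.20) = -3192.67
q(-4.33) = 2801.98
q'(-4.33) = -1597.92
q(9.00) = 672.00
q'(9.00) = 628.00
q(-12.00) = 51870.00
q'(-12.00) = -13883.00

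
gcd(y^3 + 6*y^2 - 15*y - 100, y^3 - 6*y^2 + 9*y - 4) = y - 4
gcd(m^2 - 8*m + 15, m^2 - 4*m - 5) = m - 5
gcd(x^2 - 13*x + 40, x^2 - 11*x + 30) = x - 5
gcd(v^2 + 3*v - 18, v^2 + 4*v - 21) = v - 3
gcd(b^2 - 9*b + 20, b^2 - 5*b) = b - 5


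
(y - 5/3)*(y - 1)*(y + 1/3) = y^3 - 7*y^2/3 + 7*y/9 + 5/9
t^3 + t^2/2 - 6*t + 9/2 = (t - 3/2)*(t - 1)*(t + 3)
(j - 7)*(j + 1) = j^2 - 6*j - 7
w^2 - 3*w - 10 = (w - 5)*(w + 2)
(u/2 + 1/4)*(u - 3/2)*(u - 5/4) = u^3/2 - 9*u^2/8 + u/4 + 15/32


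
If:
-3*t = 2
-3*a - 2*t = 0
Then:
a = 4/9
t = -2/3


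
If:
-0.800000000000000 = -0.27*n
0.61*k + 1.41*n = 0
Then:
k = -6.85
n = 2.96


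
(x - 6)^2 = x^2 - 12*x + 36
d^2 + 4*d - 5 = (d - 1)*(d + 5)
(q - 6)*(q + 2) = q^2 - 4*q - 12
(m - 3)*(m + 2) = m^2 - m - 6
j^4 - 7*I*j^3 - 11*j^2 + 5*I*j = j*(j - 5*I)*(j - I)^2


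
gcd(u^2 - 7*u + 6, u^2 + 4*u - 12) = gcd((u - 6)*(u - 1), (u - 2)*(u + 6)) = 1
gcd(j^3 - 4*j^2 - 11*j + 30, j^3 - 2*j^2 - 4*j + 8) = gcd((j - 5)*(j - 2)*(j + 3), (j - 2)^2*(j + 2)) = j - 2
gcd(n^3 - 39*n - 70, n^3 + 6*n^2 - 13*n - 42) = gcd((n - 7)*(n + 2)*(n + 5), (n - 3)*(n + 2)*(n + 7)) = n + 2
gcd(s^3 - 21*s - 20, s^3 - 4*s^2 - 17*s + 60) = s^2 - s - 20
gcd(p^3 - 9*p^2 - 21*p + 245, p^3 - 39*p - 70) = p^2 - 2*p - 35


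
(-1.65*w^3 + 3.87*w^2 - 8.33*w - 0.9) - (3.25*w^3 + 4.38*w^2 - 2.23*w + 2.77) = -4.9*w^3 - 0.51*w^2 - 6.1*w - 3.67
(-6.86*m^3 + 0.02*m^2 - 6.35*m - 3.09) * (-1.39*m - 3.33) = 9.5354*m^4 + 22.816*m^3 + 8.7599*m^2 + 25.4406*m + 10.2897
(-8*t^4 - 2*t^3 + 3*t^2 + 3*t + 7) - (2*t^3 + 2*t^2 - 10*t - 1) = -8*t^4 - 4*t^3 + t^2 + 13*t + 8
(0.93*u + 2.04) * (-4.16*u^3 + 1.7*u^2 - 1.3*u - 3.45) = -3.8688*u^4 - 6.9054*u^3 + 2.259*u^2 - 5.8605*u - 7.038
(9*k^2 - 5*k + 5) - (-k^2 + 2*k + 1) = 10*k^2 - 7*k + 4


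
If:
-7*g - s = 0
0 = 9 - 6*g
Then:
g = 3/2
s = -21/2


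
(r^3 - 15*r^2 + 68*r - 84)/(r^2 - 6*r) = r - 9 + 14/r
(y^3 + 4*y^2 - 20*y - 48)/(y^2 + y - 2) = (y^2 + 2*y - 24)/(y - 1)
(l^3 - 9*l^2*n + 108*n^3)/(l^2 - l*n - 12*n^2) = (l^2 - 12*l*n + 36*n^2)/(l - 4*n)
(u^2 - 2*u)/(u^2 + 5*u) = (u - 2)/(u + 5)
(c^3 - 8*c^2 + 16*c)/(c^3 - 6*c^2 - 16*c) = (-c^2 + 8*c - 16)/(-c^2 + 6*c + 16)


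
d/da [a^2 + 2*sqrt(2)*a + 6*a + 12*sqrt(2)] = 2*a + 2*sqrt(2) + 6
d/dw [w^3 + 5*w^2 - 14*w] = 3*w^2 + 10*w - 14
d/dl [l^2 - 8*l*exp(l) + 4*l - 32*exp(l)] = -8*l*exp(l) + 2*l - 40*exp(l) + 4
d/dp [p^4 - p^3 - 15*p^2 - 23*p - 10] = 4*p^3 - 3*p^2 - 30*p - 23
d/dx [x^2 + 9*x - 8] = 2*x + 9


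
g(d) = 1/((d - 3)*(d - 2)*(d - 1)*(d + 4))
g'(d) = -1/((d - 3)*(d - 2)*(d - 1)*(d + 4)^2) - 1/((d - 3)*(d - 2)*(d - 1)^2*(d + 4)) - 1/((d - 3)*(d - 2)^2*(d - 1)*(d + 4)) - 1/((d - 3)^2*(d - 2)*(d - 1)*(d + 4)) = 2*(-2*d^3 + 3*d^2 + 13*d - 19)/(d^8 - 4*d^7 - 22*d^6 + 128*d^5 - 31*d^4 - 892*d^3 + 2068*d^2 - 1824*d + 576)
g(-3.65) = -0.02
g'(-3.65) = 0.04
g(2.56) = -0.40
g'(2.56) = 0.12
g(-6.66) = 0.00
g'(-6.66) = 0.00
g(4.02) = 0.02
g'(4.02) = -0.04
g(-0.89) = -0.02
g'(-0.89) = -0.01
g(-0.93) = -0.01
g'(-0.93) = -0.01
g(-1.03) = -0.01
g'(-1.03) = -0.01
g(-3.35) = -0.01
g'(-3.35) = 0.01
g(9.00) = 0.00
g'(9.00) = 0.00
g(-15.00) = 0.00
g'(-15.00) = 0.00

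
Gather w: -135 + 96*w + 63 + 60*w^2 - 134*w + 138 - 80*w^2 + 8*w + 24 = -20*w^2 - 30*w + 90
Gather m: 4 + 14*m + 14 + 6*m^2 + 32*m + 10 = 6*m^2 + 46*m + 28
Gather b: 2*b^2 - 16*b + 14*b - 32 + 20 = 2*b^2 - 2*b - 12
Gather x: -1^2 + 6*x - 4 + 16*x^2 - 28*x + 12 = 16*x^2 - 22*x + 7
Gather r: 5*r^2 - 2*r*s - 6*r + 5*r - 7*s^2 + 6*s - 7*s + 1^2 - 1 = 5*r^2 + r*(-2*s - 1) - 7*s^2 - s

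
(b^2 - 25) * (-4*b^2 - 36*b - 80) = -4*b^4 - 36*b^3 + 20*b^2 + 900*b + 2000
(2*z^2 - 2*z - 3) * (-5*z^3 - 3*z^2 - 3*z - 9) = -10*z^5 + 4*z^4 + 15*z^3 - 3*z^2 + 27*z + 27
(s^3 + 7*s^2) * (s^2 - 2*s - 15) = s^5 + 5*s^4 - 29*s^3 - 105*s^2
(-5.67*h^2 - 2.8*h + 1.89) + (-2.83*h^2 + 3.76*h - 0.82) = -8.5*h^2 + 0.96*h + 1.07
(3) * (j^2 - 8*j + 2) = 3*j^2 - 24*j + 6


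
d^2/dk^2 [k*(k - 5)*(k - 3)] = 6*k - 16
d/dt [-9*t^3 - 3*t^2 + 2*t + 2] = -27*t^2 - 6*t + 2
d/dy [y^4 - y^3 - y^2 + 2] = y*(4*y^2 - 3*y - 2)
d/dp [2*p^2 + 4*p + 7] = 4*p + 4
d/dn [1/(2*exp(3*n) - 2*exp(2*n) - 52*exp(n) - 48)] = (-3*exp(2*n)/2 + exp(n) + 13)*exp(n)/(-exp(3*n) + exp(2*n) + 26*exp(n) + 24)^2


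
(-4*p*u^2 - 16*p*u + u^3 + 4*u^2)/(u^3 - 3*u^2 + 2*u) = (-4*p*u - 16*p + u^2 + 4*u)/(u^2 - 3*u + 2)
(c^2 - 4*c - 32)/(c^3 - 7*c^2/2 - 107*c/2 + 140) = 2*(c + 4)/(2*c^2 + 9*c - 35)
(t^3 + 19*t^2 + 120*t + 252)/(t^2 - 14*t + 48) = (t^3 + 19*t^2 + 120*t + 252)/(t^2 - 14*t + 48)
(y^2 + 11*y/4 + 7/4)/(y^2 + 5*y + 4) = (y + 7/4)/(y + 4)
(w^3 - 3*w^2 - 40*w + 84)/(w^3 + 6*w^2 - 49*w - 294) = (w - 2)/(w + 7)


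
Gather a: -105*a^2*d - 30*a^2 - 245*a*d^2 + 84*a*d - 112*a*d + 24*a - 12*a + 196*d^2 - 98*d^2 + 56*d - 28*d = a^2*(-105*d - 30) + a*(-245*d^2 - 28*d + 12) + 98*d^2 + 28*d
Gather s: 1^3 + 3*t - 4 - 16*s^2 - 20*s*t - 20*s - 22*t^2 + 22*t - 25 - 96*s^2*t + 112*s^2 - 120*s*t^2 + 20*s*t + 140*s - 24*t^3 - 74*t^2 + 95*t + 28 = s^2*(96 - 96*t) + s*(120 - 120*t^2) - 24*t^3 - 96*t^2 + 120*t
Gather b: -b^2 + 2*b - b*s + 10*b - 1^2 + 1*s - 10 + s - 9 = -b^2 + b*(12 - s) + 2*s - 20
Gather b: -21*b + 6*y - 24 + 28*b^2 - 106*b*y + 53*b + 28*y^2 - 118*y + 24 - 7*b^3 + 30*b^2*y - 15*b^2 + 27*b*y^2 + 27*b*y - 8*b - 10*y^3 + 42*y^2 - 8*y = -7*b^3 + b^2*(30*y + 13) + b*(27*y^2 - 79*y + 24) - 10*y^3 + 70*y^2 - 120*y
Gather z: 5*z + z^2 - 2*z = z^2 + 3*z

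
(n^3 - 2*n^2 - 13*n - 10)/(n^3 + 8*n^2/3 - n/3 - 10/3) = 3*(n^2 - 4*n - 5)/(3*n^2 + 2*n - 5)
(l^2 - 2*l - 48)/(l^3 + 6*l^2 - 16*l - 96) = (l - 8)/(l^2 - 16)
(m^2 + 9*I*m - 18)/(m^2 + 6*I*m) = (m + 3*I)/m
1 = 1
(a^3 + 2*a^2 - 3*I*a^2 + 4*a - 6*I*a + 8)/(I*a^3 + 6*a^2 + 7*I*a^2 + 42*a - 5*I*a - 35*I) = -(I*a^3 + a^2*(3 + 2*I) + 2*a*(3 + 2*I) + 8*I)/(a^3 + a^2*(7 - 6*I) - a*(5 + 42*I) - 35)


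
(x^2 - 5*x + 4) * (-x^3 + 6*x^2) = -x^5 + 11*x^4 - 34*x^3 + 24*x^2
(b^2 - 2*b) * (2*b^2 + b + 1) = 2*b^4 - 3*b^3 - b^2 - 2*b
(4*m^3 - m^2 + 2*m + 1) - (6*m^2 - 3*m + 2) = 4*m^3 - 7*m^2 + 5*m - 1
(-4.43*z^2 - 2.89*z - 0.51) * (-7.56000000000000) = 33.4908*z^2 + 21.8484*z + 3.8556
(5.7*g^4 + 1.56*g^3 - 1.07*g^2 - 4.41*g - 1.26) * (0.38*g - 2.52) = 2.166*g^5 - 13.7712*g^4 - 4.3378*g^3 + 1.0206*g^2 + 10.6344*g + 3.1752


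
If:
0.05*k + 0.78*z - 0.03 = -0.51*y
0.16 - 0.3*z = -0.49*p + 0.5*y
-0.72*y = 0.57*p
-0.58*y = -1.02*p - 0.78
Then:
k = 12.31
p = -0.53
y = 0.42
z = -1.02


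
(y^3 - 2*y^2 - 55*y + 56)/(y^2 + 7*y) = y - 9 + 8/y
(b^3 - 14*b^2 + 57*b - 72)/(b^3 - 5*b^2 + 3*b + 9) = (b - 8)/(b + 1)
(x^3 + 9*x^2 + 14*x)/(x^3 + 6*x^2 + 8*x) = (x + 7)/(x + 4)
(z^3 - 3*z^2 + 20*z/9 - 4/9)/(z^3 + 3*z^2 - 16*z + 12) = (z^2 - z + 2/9)/(z^2 + 5*z - 6)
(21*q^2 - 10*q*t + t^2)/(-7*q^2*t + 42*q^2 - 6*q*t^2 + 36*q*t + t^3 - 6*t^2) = (-3*q + t)/(q*t - 6*q + t^2 - 6*t)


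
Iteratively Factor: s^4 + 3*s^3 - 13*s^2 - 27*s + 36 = (s + 3)*(s^3 - 13*s + 12) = (s - 1)*(s + 3)*(s^2 + s - 12) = (s - 1)*(s + 3)*(s + 4)*(s - 3)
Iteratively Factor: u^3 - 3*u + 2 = (u - 1)*(u^2 + u - 2) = (u - 1)^2*(u + 2)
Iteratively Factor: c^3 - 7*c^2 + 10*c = (c - 5)*(c^2 - 2*c) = c*(c - 5)*(c - 2)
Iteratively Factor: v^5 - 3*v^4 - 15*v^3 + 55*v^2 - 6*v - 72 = (v + 1)*(v^4 - 4*v^3 - 11*v^2 + 66*v - 72) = (v + 1)*(v + 4)*(v^3 - 8*v^2 + 21*v - 18) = (v - 3)*(v + 1)*(v + 4)*(v^2 - 5*v + 6) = (v - 3)^2*(v + 1)*(v + 4)*(v - 2)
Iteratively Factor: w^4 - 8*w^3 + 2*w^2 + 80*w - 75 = (w - 5)*(w^3 - 3*w^2 - 13*w + 15) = (w - 5)*(w + 3)*(w^2 - 6*w + 5) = (w - 5)^2*(w + 3)*(w - 1)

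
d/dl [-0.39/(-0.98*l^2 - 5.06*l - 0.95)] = (-0.7644*l - 1.9734)/(0.98*l^2 + 5.06*l + 0.95)^2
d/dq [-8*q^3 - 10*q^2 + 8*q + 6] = -24*q^2 - 20*q + 8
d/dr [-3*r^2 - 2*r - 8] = -6*r - 2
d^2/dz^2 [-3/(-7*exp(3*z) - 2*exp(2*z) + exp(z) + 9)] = 3*((-63*exp(2*z) - 8*exp(z) + 1)*(7*exp(3*z) + 2*exp(2*z) - exp(z) - 9) + 2*(21*exp(2*z) + 4*exp(z) - 1)^2*exp(z))*exp(z)/(7*exp(3*z) + 2*exp(2*z) - exp(z) - 9)^3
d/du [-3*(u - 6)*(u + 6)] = -6*u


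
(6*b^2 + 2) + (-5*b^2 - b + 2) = b^2 - b + 4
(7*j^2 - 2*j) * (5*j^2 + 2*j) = 35*j^4 + 4*j^3 - 4*j^2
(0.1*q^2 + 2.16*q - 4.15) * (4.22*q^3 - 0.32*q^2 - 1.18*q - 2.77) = 0.422*q^5 + 9.0832*q^4 - 18.3222*q^3 - 1.4978*q^2 - 1.0862*q + 11.4955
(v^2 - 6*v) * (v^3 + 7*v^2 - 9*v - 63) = v^5 + v^4 - 51*v^3 - 9*v^2 + 378*v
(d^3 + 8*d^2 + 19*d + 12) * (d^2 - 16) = d^5 + 8*d^4 + 3*d^3 - 116*d^2 - 304*d - 192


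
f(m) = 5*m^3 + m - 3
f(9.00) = 3651.00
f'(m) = 15*m^2 + 1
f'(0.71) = 8.56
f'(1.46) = 32.97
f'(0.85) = 11.84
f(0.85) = 0.92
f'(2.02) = 62.21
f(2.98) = 132.30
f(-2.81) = -116.75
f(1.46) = 14.02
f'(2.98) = 134.21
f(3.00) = 135.00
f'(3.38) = 172.37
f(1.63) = 20.28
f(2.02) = 40.23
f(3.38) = 193.45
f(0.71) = -0.50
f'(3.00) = 136.00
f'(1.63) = 40.85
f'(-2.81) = 119.44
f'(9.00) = 1216.00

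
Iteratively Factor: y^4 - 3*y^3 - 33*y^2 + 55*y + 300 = (y - 5)*(y^3 + 2*y^2 - 23*y - 60) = (y - 5)^2*(y^2 + 7*y + 12) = (y - 5)^2*(y + 4)*(y + 3)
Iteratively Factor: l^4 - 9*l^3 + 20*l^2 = (l)*(l^3 - 9*l^2 + 20*l) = l^2*(l^2 - 9*l + 20) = l^2*(l - 5)*(l - 4)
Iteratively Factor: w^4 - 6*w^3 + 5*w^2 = (w - 1)*(w^3 - 5*w^2) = (w - 5)*(w - 1)*(w^2) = w*(w - 5)*(w - 1)*(w)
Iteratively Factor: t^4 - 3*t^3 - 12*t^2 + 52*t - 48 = (t + 4)*(t^3 - 7*t^2 + 16*t - 12) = (t - 2)*(t + 4)*(t^2 - 5*t + 6) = (t - 2)^2*(t + 4)*(t - 3)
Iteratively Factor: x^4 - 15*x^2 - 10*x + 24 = (x - 4)*(x^3 + 4*x^2 + x - 6) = (x - 4)*(x + 3)*(x^2 + x - 2) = (x - 4)*(x - 1)*(x + 3)*(x + 2)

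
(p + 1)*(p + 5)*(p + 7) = p^3 + 13*p^2 + 47*p + 35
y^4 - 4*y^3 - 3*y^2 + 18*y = y*(y - 3)^2*(y + 2)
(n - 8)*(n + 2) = n^2 - 6*n - 16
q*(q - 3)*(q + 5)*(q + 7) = q^4 + 9*q^3 - q^2 - 105*q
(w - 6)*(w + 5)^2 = w^3 + 4*w^2 - 35*w - 150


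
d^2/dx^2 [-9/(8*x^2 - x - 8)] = 18*(-64*x^2 + 8*x + (16*x - 1)^2 + 64)/(-8*x^2 + x + 8)^3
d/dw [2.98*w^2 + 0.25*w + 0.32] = 5.96*w + 0.25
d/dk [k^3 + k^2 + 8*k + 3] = 3*k^2 + 2*k + 8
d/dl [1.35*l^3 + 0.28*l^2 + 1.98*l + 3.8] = 4.05*l^2 + 0.56*l + 1.98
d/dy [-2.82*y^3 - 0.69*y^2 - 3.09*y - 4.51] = -8.46*y^2 - 1.38*y - 3.09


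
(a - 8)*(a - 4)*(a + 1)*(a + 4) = a^4 - 7*a^3 - 24*a^2 + 112*a + 128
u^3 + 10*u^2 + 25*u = u*(u + 5)^2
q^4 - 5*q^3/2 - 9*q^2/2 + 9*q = q*(q - 3)*(q - 3/2)*(q + 2)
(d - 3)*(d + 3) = d^2 - 9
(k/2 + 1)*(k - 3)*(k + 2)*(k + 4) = k^4/2 + 5*k^3/2 - 2*k^2 - 22*k - 24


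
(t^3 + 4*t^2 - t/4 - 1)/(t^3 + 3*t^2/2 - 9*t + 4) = (t + 1/2)/(t - 2)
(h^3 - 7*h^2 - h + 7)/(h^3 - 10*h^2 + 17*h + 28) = (h - 1)/(h - 4)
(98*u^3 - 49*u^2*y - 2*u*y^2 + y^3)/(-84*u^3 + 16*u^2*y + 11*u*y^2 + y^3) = (-7*u + y)/(6*u + y)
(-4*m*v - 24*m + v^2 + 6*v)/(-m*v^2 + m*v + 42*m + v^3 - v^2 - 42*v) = (-4*m + v)/(-m*v + 7*m + v^2 - 7*v)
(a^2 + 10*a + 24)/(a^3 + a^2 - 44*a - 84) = (a + 4)/(a^2 - 5*a - 14)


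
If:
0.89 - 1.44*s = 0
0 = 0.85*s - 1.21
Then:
No Solution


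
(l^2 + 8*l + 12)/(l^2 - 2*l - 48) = (l + 2)/(l - 8)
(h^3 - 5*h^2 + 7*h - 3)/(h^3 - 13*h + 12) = (h - 1)/(h + 4)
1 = 1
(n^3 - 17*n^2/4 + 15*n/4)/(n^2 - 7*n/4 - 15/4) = n*(4*n - 5)/(4*n + 5)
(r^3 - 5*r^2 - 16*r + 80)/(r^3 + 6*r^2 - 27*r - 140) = (r - 4)/(r + 7)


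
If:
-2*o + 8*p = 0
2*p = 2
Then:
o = 4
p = 1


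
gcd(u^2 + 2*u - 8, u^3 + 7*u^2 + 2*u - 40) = u^2 + 2*u - 8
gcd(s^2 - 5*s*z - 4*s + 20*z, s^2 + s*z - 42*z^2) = 1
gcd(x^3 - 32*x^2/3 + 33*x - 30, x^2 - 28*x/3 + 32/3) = 1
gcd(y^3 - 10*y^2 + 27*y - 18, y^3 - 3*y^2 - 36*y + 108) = y^2 - 9*y + 18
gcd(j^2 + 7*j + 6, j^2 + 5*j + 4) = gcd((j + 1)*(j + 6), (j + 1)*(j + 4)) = j + 1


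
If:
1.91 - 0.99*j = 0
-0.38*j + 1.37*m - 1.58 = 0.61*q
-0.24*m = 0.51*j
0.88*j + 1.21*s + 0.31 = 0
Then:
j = 1.93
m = -4.10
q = -13.00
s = -1.66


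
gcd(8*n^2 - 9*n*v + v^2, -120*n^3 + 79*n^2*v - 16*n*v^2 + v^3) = -8*n + v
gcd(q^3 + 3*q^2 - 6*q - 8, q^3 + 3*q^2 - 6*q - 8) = q^3 + 3*q^2 - 6*q - 8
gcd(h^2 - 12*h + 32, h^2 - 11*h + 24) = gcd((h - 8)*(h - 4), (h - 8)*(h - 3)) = h - 8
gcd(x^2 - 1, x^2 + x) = x + 1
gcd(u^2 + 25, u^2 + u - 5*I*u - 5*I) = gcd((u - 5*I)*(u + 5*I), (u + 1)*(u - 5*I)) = u - 5*I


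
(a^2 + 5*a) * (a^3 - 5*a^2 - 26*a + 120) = a^5 - 51*a^3 - 10*a^2 + 600*a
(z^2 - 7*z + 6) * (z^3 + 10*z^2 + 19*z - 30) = z^5 + 3*z^4 - 45*z^3 - 103*z^2 + 324*z - 180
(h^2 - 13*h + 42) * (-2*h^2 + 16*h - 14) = -2*h^4 + 42*h^3 - 306*h^2 + 854*h - 588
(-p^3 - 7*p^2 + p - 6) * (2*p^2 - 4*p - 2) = -2*p^5 - 10*p^4 + 32*p^3 - 2*p^2 + 22*p + 12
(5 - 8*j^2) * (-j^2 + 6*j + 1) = 8*j^4 - 48*j^3 - 13*j^2 + 30*j + 5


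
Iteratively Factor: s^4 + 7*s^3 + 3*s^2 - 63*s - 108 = (s + 3)*(s^3 + 4*s^2 - 9*s - 36) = (s + 3)*(s + 4)*(s^2 - 9) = (s + 3)^2*(s + 4)*(s - 3)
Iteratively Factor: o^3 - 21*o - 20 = (o - 5)*(o^2 + 5*o + 4) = (o - 5)*(o + 4)*(o + 1)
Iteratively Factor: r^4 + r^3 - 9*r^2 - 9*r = (r)*(r^3 + r^2 - 9*r - 9) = r*(r + 1)*(r^2 - 9) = r*(r - 3)*(r + 1)*(r + 3)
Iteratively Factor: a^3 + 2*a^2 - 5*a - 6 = (a + 1)*(a^2 + a - 6) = (a + 1)*(a + 3)*(a - 2)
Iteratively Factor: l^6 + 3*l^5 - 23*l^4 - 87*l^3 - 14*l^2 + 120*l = (l)*(l^5 + 3*l^4 - 23*l^3 - 87*l^2 - 14*l + 120) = l*(l + 4)*(l^4 - l^3 - 19*l^2 - 11*l + 30) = l*(l - 1)*(l + 4)*(l^3 - 19*l - 30) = l*(l - 5)*(l - 1)*(l + 4)*(l^2 + 5*l + 6) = l*(l - 5)*(l - 1)*(l + 3)*(l + 4)*(l + 2)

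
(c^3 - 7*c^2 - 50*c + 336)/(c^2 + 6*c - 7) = (c^2 - 14*c + 48)/(c - 1)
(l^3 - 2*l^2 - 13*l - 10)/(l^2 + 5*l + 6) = (l^2 - 4*l - 5)/(l + 3)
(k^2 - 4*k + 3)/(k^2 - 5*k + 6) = (k - 1)/(k - 2)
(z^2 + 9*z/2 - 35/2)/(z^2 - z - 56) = (z - 5/2)/(z - 8)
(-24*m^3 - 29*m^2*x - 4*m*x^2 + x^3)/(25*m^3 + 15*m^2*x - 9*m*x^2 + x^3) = (-24*m^2 - 5*m*x + x^2)/(25*m^2 - 10*m*x + x^2)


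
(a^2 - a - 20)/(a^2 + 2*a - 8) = (a - 5)/(a - 2)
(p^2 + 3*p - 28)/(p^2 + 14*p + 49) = (p - 4)/(p + 7)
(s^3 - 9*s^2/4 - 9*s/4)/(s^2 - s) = (4*s^2 - 9*s - 9)/(4*(s - 1))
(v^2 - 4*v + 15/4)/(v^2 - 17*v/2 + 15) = (v - 3/2)/(v - 6)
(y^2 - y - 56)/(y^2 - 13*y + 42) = (y^2 - y - 56)/(y^2 - 13*y + 42)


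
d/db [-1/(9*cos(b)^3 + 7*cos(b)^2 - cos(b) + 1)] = (-27*cos(b)^2 - 14*cos(b) + 1)*sin(b)/(9*cos(b)^3 + 7*cos(b)^2 - cos(b) + 1)^2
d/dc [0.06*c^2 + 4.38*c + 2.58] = 0.12*c + 4.38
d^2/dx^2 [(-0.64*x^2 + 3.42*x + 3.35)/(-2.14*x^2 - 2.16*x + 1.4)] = (-37.241136*x^3 - 80.54532*x^2 - 154.38816*x - 69.50808)/(9.800344*x^6 + 29.675808*x^5 + 10.718832*x^4 - 28.750464*x^3 - 7.01232*x^2 + 12.7008*x - 2.744)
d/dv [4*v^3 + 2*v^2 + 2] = 4*v*(3*v + 1)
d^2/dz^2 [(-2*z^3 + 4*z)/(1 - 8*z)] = 4*(64*z^3 - 24*z^2 + 3*z - 16)/(512*z^3 - 192*z^2 + 24*z - 1)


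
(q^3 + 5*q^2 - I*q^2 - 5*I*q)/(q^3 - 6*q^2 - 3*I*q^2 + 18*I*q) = (q^2 + q*(5 - I) - 5*I)/(q^2 - 3*q*(2 + I) + 18*I)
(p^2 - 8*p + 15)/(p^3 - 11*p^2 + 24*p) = (p - 5)/(p*(p - 8))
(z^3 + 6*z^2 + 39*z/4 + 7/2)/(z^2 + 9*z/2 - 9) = (4*z^3 + 24*z^2 + 39*z + 14)/(2*(2*z^2 + 9*z - 18))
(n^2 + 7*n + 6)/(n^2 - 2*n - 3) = (n + 6)/(n - 3)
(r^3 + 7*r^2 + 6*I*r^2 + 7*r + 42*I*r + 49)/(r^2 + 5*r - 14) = (r^2 + 6*I*r + 7)/(r - 2)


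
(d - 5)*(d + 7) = d^2 + 2*d - 35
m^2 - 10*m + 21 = (m - 7)*(m - 3)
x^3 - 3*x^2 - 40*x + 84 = (x - 7)*(x - 2)*(x + 6)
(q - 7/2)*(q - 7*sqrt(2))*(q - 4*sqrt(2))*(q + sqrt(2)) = q^4 - 10*sqrt(2)*q^3 - 7*q^3/2 + 34*q^2 + 35*sqrt(2)*q^2 - 119*q + 56*sqrt(2)*q - 196*sqrt(2)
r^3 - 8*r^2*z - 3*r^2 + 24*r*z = r*(r - 3)*(r - 8*z)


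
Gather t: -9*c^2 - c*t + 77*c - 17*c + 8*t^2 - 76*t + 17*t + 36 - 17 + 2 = -9*c^2 + 60*c + 8*t^2 + t*(-c - 59) + 21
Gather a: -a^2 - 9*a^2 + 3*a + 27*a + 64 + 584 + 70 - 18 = -10*a^2 + 30*a + 700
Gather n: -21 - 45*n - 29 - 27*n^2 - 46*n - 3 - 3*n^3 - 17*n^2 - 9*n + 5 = -3*n^3 - 44*n^2 - 100*n - 48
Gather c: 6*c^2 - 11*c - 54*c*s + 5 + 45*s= 6*c^2 + c*(-54*s - 11) + 45*s + 5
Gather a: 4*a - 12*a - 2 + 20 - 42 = -8*a - 24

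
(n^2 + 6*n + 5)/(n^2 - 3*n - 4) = (n + 5)/(n - 4)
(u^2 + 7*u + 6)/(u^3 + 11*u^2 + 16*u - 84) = (u + 1)/(u^2 + 5*u - 14)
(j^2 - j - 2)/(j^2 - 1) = (j - 2)/(j - 1)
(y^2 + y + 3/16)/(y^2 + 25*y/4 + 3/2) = (y + 3/4)/(y + 6)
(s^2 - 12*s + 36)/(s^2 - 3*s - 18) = (s - 6)/(s + 3)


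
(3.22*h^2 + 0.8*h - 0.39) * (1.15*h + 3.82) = 3.703*h^3 + 13.2204*h^2 + 2.6075*h - 1.4898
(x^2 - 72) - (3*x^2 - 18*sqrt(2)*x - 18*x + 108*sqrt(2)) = -2*x^2 + 18*x + 18*sqrt(2)*x - 108*sqrt(2) - 72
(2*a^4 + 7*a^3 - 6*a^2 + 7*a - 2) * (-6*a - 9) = -12*a^5 - 60*a^4 - 27*a^3 + 12*a^2 - 51*a + 18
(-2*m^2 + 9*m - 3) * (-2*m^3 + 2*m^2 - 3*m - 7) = 4*m^5 - 22*m^4 + 30*m^3 - 19*m^2 - 54*m + 21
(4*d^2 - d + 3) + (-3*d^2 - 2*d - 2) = d^2 - 3*d + 1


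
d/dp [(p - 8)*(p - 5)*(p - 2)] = 3*p^2 - 30*p + 66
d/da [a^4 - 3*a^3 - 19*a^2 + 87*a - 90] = 4*a^3 - 9*a^2 - 38*a + 87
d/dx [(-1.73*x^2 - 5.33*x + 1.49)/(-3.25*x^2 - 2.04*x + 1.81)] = (-13.7933*x^2 + 3.4224*x - 6.6077)/(10.5625*x^4 + 13.26*x^3 - 7.6034*x^2 - 7.3848*x + 3.2761)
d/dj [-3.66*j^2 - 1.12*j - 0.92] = -7.32*j - 1.12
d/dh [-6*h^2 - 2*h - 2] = -12*h - 2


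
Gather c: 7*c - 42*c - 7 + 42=35 - 35*c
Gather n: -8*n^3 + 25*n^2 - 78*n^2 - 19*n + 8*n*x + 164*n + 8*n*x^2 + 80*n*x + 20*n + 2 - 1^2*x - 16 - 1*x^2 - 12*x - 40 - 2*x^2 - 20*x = -8*n^3 - 53*n^2 + n*(8*x^2 + 88*x + 165) - 3*x^2 - 33*x - 54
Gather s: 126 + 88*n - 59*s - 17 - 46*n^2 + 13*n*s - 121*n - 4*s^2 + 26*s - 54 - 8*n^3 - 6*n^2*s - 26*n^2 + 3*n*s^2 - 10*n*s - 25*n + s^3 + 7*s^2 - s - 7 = -8*n^3 - 72*n^2 - 58*n + s^3 + s^2*(3*n + 3) + s*(-6*n^2 + 3*n - 34) + 48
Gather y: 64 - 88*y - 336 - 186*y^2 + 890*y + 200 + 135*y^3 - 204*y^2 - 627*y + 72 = 135*y^3 - 390*y^2 + 175*y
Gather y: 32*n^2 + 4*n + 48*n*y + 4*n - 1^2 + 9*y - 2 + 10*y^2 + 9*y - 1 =32*n^2 + 8*n + 10*y^2 + y*(48*n + 18) - 4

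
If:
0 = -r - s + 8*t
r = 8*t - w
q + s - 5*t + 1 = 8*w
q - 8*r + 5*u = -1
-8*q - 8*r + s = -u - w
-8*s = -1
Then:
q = -43/1844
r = 139/3688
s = 1/8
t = 75/3688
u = -249/1844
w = 1/8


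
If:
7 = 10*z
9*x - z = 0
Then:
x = 7/90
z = 7/10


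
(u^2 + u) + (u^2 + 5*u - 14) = 2*u^2 + 6*u - 14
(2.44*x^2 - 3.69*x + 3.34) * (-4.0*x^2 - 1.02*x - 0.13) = -9.76*x^4 + 12.2712*x^3 - 9.9134*x^2 - 2.9271*x - 0.4342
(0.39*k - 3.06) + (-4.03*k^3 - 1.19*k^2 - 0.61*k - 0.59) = -4.03*k^3 - 1.19*k^2 - 0.22*k - 3.65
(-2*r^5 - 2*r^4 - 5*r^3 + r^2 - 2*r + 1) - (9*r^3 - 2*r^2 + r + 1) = -2*r^5 - 2*r^4 - 14*r^3 + 3*r^2 - 3*r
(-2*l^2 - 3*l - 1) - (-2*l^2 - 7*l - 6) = 4*l + 5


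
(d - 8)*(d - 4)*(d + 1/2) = d^3 - 23*d^2/2 + 26*d + 16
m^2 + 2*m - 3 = (m - 1)*(m + 3)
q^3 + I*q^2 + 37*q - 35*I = (q - 5*I)*(q - I)*(q + 7*I)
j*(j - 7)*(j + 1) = j^3 - 6*j^2 - 7*j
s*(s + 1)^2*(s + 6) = s^4 + 8*s^3 + 13*s^2 + 6*s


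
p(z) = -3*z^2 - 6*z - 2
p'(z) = -6*z - 6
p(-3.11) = -12.36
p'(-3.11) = 12.66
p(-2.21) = -3.39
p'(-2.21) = 7.26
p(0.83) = -9.05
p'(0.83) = -10.98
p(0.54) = -6.11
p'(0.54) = -9.24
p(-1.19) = 0.89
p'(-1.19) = 1.14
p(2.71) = -40.29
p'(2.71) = -22.26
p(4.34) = -84.55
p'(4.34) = -32.04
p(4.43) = -87.45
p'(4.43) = -32.58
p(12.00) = -506.00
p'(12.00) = -78.00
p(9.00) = -299.00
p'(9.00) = -60.00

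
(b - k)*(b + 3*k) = b^2 + 2*b*k - 3*k^2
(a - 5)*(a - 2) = a^2 - 7*a + 10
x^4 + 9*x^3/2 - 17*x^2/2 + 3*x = x*(x - 1)*(x - 1/2)*(x + 6)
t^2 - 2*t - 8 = (t - 4)*(t + 2)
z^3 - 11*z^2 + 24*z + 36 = (z - 6)^2*(z + 1)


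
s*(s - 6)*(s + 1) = s^3 - 5*s^2 - 6*s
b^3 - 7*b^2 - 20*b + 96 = (b - 8)*(b - 3)*(b + 4)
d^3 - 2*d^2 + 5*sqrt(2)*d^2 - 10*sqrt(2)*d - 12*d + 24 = (d - 2)*(d - sqrt(2))*(d + 6*sqrt(2))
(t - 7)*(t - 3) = t^2 - 10*t + 21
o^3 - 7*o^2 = o^2*(o - 7)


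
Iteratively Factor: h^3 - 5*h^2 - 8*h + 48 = (h - 4)*(h^2 - h - 12) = (h - 4)*(h + 3)*(h - 4)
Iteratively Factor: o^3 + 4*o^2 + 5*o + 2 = (o + 2)*(o^2 + 2*o + 1) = (o + 1)*(o + 2)*(o + 1)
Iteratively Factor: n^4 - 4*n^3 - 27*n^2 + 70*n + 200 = (n + 2)*(n^3 - 6*n^2 - 15*n + 100) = (n - 5)*(n + 2)*(n^2 - n - 20) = (n - 5)^2*(n + 2)*(n + 4)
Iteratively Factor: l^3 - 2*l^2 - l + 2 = (l - 1)*(l^2 - l - 2) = (l - 1)*(l + 1)*(l - 2)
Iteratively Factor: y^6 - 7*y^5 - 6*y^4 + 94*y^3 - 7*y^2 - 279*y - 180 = (y + 1)*(y^5 - 8*y^4 + 2*y^3 + 92*y^2 - 99*y - 180) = (y + 1)^2*(y^4 - 9*y^3 + 11*y^2 + 81*y - 180) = (y - 4)*(y + 1)^2*(y^3 - 5*y^2 - 9*y + 45) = (y - 5)*(y - 4)*(y + 1)^2*(y^2 - 9) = (y - 5)*(y - 4)*(y - 3)*(y + 1)^2*(y + 3)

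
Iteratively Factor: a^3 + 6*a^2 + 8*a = (a + 4)*(a^2 + 2*a) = a*(a + 4)*(a + 2)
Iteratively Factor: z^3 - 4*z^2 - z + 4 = (z + 1)*(z^2 - 5*z + 4) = (z - 4)*(z + 1)*(z - 1)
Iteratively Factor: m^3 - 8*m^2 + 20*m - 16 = (m - 4)*(m^2 - 4*m + 4) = (m - 4)*(m - 2)*(m - 2)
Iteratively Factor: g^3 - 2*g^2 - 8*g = (g + 2)*(g^2 - 4*g) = (g - 4)*(g + 2)*(g)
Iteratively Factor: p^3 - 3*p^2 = (p)*(p^2 - 3*p) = p^2*(p - 3)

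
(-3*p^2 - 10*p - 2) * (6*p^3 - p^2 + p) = -18*p^5 - 57*p^4 - 5*p^3 - 8*p^2 - 2*p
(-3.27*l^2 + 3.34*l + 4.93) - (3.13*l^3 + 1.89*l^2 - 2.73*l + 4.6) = -3.13*l^3 - 5.16*l^2 + 6.07*l + 0.33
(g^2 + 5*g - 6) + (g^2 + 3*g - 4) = 2*g^2 + 8*g - 10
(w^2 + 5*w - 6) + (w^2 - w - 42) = 2*w^2 + 4*w - 48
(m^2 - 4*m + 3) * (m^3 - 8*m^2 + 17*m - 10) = m^5 - 12*m^4 + 52*m^3 - 102*m^2 + 91*m - 30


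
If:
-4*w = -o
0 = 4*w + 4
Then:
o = -4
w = -1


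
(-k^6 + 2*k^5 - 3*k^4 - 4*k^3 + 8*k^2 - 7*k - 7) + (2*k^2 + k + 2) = -k^6 + 2*k^5 - 3*k^4 - 4*k^3 + 10*k^2 - 6*k - 5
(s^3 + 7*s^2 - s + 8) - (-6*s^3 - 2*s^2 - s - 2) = 7*s^3 + 9*s^2 + 10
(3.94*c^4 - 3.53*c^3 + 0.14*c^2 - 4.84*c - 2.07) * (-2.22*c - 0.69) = -8.7468*c^5 + 5.118*c^4 + 2.1249*c^3 + 10.6482*c^2 + 7.935*c + 1.4283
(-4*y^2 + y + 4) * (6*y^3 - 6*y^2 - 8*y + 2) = -24*y^5 + 30*y^4 + 50*y^3 - 40*y^2 - 30*y + 8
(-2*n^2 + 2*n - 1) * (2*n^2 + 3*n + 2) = -4*n^4 - 2*n^3 + n - 2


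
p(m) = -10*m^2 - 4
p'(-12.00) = 240.00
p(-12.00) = -1444.00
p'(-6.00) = 120.00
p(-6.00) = -364.00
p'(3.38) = -67.60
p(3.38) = -118.24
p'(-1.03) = 20.60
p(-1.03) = -14.61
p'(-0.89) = 17.80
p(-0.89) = -11.92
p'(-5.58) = 111.60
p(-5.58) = -315.36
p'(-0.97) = 19.40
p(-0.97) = -13.41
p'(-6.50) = 130.00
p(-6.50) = -426.50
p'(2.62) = -52.40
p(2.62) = -72.64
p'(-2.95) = 59.00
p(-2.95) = -91.02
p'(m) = -20*m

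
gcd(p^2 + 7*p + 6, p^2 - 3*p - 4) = p + 1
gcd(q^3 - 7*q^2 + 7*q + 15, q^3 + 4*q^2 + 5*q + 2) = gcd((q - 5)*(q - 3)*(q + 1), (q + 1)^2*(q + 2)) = q + 1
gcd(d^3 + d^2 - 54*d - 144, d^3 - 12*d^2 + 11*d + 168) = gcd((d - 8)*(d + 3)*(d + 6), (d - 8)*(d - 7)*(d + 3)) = d^2 - 5*d - 24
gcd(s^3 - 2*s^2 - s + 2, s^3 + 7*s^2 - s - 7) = s^2 - 1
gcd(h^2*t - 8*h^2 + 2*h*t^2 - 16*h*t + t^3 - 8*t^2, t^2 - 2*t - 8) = 1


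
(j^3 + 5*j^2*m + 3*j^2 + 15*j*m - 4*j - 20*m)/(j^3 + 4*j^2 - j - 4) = (j + 5*m)/(j + 1)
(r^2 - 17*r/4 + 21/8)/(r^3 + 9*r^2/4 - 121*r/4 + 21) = (r - 7/2)/(r^2 + 3*r - 28)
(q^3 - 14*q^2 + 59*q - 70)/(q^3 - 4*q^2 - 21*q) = (q^2 - 7*q + 10)/(q*(q + 3))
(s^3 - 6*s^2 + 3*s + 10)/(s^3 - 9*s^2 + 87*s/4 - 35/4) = 4*(s^2 - s - 2)/(4*s^2 - 16*s + 7)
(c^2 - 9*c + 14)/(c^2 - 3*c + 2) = (c - 7)/(c - 1)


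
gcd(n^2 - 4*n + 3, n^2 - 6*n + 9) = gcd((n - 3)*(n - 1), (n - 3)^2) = n - 3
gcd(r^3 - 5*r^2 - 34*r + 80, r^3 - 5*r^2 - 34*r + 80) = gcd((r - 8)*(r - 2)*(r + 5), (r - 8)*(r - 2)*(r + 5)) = r^3 - 5*r^2 - 34*r + 80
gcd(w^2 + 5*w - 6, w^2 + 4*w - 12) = w + 6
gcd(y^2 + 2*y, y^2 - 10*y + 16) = 1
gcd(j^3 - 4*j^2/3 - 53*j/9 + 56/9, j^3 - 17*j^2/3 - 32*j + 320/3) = j - 8/3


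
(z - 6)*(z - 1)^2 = z^3 - 8*z^2 + 13*z - 6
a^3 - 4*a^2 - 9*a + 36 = (a - 4)*(a - 3)*(a + 3)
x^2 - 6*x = x*(x - 6)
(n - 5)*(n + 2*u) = n^2 + 2*n*u - 5*n - 10*u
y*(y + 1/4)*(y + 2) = y^3 + 9*y^2/4 + y/2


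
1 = 1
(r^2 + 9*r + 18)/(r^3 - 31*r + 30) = (r + 3)/(r^2 - 6*r + 5)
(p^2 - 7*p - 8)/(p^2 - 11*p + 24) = (p + 1)/(p - 3)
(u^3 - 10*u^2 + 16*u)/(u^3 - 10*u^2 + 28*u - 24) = u*(u - 8)/(u^2 - 8*u + 12)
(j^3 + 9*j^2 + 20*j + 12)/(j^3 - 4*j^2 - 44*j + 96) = (j^2 + 3*j + 2)/(j^2 - 10*j + 16)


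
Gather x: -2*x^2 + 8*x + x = -2*x^2 + 9*x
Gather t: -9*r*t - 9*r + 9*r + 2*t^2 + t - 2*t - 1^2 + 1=2*t^2 + t*(-9*r - 1)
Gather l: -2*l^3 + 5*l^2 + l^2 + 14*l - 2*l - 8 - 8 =-2*l^3 + 6*l^2 + 12*l - 16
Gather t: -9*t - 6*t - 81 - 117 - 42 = -15*t - 240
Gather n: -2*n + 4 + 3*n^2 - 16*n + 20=3*n^2 - 18*n + 24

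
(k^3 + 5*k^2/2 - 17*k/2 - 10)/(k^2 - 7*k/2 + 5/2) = (k^2 + 5*k + 4)/(k - 1)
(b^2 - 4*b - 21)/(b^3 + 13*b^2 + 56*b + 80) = (b^2 - 4*b - 21)/(b^3 + 13*b^2 + 56*b + 80)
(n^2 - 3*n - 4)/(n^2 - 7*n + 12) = (n + 1)/(n - 3)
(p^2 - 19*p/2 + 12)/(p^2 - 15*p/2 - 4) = (2*p - 3)/(2*p + 1)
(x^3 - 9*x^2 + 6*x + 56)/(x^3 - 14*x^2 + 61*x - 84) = (x + 2)/(x - 3)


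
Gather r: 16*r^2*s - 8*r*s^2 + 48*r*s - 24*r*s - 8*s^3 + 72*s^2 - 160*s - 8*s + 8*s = 16*r^2*s + r*(-8*s^2 + 24*s) - 8*s^3 + 72*s^2 - 160*s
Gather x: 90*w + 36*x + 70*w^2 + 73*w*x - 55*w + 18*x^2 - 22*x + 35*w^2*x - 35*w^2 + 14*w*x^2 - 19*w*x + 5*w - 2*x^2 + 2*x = 35*w^2 + 40*w + x^2*(14*w + 16) + x*(35*w^2 + 54*w + 16)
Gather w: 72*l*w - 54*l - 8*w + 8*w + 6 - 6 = 72*l*w - 54*l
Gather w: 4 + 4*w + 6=4*w + 10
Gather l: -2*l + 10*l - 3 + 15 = 8*l + 12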